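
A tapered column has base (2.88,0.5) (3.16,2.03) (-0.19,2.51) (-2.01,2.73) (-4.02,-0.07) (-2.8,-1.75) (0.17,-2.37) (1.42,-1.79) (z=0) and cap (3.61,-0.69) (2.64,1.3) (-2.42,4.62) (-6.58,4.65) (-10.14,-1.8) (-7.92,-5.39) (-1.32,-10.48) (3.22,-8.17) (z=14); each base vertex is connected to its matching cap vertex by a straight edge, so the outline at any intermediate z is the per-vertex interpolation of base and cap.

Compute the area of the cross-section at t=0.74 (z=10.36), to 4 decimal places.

Area at t=0.74: 103.8538

Cross-section at t=0.74: each vertex is (1-t)·p0[i] + t·p1[i].
  v1: (1-0.74)·(2.88,0.5) + 0.74·(3.61,-0.69) = (3.4202,-0.3806)
  v2: (1-0.74)·(3.16,2.03) + 0.74·(2.64,1.3) = (2.7752,1.4898)
  v3: (1-0.74)·(-0.19,2.51) + 0.74·(-2.42,4.62) = (-1.8402,4.0714)
  v4: (1-0.74)·(-2.01,2.73) + 0.74·(-6.58,4.65) = (-5.3918,4.1508)
  v5: (1-0.74)·(-4.02,-0.07) + 0.74·(-10.14,-1.8) = (-8.5488,-1.3502)
  v6: (1-0.74)·(-2.8,-1.75) + 0.74·(-7.92,-5.39) = (-6.5888,-4.4436)
  v7: (1-0.74)·(0.17,-2.37) + 0.74·(-1.32,-10.48) = (-0.9326,-8.3714)
  v8: (1-0.74)·(1.42,-1.79) + 0.74·(3.22,-8.17) = (2.7520,-6.5112)
Shoelace sum Σ(x_i·y_{i+1} − x_{i+1}·y_i):
  i=1: 3.4202·1.4898 − 2.7752·-0.3806 = +6.1517 (running +6.1517)
  i=2: 2.7752·4.0714 − -1.8402·1.4898 = +14.0405 (running +20.1921)
  i=3: -1.8402·4.1508 − -5.3918·4.0714 = +14.3139 (running +34.5060)
  i=4: -5.3918·-1.3502 − -8.5488·4.1508 = +42.7644 (running +77.2704)
  i=5: -8.5488·-4.4436 − -6.5888·-1.3502 = +29.0912 (running +106.3616)
  i=6: -6.5888·-8.3714 − -0.9326·-4.4436 = +51.0134 (running +157.3750)
  i=7: -0.9326·-6.5112 − 2.7520·-8.3714 = +29.1104 (running +186.4854)
  i=8: 2.7520·-0.3806 − 3.4202·-6.5112 = +21.2222 (running +207.7076)
Area = |Σ|/2 = |207.7076|/2 = 103.8538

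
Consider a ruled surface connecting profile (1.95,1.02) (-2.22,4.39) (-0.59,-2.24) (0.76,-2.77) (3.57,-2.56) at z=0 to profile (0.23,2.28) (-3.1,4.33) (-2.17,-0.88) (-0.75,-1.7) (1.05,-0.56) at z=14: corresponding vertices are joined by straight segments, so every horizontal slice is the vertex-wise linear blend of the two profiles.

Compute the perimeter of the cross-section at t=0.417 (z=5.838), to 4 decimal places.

Cross-section at t=0.417: each vertex is (1-t)·p0[i] + t·p1[i].
  v1: (1-0.417)·(1.95,1.02) + 0.417·(0.23,2.28) = (1.2328,1.5454)
  v2: (1-0.417)·(-2.22,4.39) + 0.417·(-3.1,4.33) = (-2.5870,4.3650)
  v3: (1-0.417)·(-0.59,-2.24) + 0.417·(-2.17,-0.88) = (-1.2489,-1.6729)
  v4: (1-0.417)·(0.76,-2.77) + 0.417·(-0.75,-1.7) = (0.1303,-2.3238)
  v5: (1-0.417)·(3.57,-2.56) + 0.417·(1.05,-0.56) = (2.5192,-1.7260)
Perimeter = Σ |v_{i+1} − v_i|:
  edge 1→2: √(-3.8197² + 2.8196²) = 4.7476 (running 4.7476)
  edge 2→3: √(1.3381² + -6.0379²) = 6.1844 (running 10.9320)
  edge 3→4: √(1.3792² + -0.6509²) = 1.5251 (running 12.4571)
  edge 4→5: √(2.3888² + 0.5978²) = 2.4625 (running 14.9196)
  edge 5→1: √(-1.2864² + 3.2714²) = 3.5153 (running 18.4348)
Perimeter = 18.4348

Perimeter at t=0.417: 18.4348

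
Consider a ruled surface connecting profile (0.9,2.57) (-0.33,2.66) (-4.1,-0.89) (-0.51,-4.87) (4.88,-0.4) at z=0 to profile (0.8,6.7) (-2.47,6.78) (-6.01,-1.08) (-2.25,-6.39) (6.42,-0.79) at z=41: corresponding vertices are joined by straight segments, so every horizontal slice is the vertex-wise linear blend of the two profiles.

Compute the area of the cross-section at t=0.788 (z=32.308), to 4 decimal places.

Cross-section at t=0.788: each vertex is (1-t)·p0[i] + t·p1[i].
  v1: (1-0.788)·(0.9,2.57) + 0.788·(0.8,6.7) = (0.8212,5.8244)
  v2: (1-0.788)·(-0.33,2.66) + 0.788·(-2.47,6.78) = (-2.0163,5.9066)
  v3: (1-0.788)·(-4.1,-0.89) + 0.788·(-6.01,-1.08) = (-5.6051,-1.0397)
  v4: (1-0.788)·(-0.51,-4.87) + 0.788·(-2.25,-6.39) = (-1.8811,-6.0678)
  v5: (1-0.788)·(4.88,-0.4) + 0.788·(6.42,-0.79) = (6.0935,-0.7073)
Shoelace sum Σ(x_i·y_{i+1} − x_{i+1}·y_i):
  i=1: 0.8212·5.9066 − -2.0163·5.8244 = +16.5944 (running +16.5944)
  i=2: -2.0163·-1.0397 − -5.6051·5.9066 = +35.2031 (running +51.7976)
  i=3: -5.6051·-6.0678 − -1.8811·-1.0397 = +32.0544 (running +83.8520)
  i=4: -1.8811·-0.7073 − 6.0935·-6.0678 = +38.3046 (running +122.1566)
  i=5: 6.0935·5.8244 − 0.8212·-0.7073 = +36.0722 (running +158.2288)
Area = |Σ|/2 = |158.2288|/2 = 79.1144

Area at t=0.788: 79.1144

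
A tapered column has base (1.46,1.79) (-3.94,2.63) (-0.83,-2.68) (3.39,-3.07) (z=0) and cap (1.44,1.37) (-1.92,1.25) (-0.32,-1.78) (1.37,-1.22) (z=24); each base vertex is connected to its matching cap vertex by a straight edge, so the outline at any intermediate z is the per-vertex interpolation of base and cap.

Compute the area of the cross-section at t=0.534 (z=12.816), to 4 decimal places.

Cross-section at t=0.534: each vertex is (1-t)·p0[i] + t·p1[i].
  v1: (1-0.534)·(1.46,1.79) + 0.534·(1.44,1.37) = (1.4493,1.5657)
  v2: (1-0.534)·(-3.94,2.63) + 0.534·(-1.92,1.25) = (-2.8613,1.8931)
  v3: (1-0.534)·(-0.83,-2.68) + 0.534·(-0.32,-1.78) = (-0.5577,-2.1994)
  v4: (1-0.534)·(3.39,-3.07) + 0.534·(1.37,-1.22) = (2.3113,-2.0821)
Shoelace sum Σ(x_i·y_{i+1} − x_{i+1}·y_i):
  i=1: 1.4493·1.8931 − -2.8613·1.5657 = +7.2237 (running +7.2237)
  i=2: -2.8613·-2.1994 − -0.5577·1.8931 = +7.3489 (running +14.5726)
  i=3: -0.5577·-2.0821 − 2.3113·-2.1994 = +6.2446 (running +20.8172)
  i=4: 2.3113·1.5657 − 1.4493·-2.0821 = +6.6365 (running +27.4537)
Area = |Σ|/2 = |27.4537|/2 = 13.7269

Area at t=0.534: 13.7269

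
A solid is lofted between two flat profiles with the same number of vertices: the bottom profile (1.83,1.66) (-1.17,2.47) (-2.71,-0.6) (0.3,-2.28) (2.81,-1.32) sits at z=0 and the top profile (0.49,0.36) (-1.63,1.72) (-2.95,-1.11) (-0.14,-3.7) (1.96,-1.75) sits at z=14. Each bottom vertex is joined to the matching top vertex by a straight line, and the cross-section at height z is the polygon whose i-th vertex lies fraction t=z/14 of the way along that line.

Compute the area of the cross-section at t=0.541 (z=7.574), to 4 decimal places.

Cross-section at t=0.541: each vertex is (1-t)·p0[i] + t·p1[i].
  v1: (1-0.541)·(1.83,1.66) + 0.541·(0.49,0.36) = (1.1051,0.9567)
  v2: (1-0.541)·(-1.17,2.47) + 0.541·(-1.63,1.72) = (-1.4189,2.0642)
  v3: (1-0.541)·(-2.71,-0.6) + 0.541·(-2.95,-1.11) = (-2.8398,-0.8759)
  v4: (1-0.541)·(0.3,-2.28) + 0.541·(-0.14,-3.7) = (0.0620,-3.0482)
  v5: (1-0.541)·(2.81,-1.32) + 0.541·(1.96,-1.75) = (2.3502,-1.5526)
Shoelace sum Σ(x_i·y_{i+1} − x_{i+1}·y_i):
  i=1: 1.1051·2.0642 − -1.4189·0.9567 = +3.6385 (running +3.6385)
  i=2: -1.4189·-0.8759 − -2.8398·2.0642 = +7.1049 (running +10.7435)
  i=3: -2.8398·-3.0482 − 0.0620·-0.8759 = +8.7107 (running +19.4542)
  i=4: 0.0620·-1.5526 − 2.3502·-3.0482 = +7.0676 (running +26.5218)
  i=5: 2.3502·0.9567 − 1.1051·-1.5526 = +3.9641 (running +30.4859)
Area = |Σ|/2 = |30.4859|/2 = 15.2430

Area at t=0.541: 15.2430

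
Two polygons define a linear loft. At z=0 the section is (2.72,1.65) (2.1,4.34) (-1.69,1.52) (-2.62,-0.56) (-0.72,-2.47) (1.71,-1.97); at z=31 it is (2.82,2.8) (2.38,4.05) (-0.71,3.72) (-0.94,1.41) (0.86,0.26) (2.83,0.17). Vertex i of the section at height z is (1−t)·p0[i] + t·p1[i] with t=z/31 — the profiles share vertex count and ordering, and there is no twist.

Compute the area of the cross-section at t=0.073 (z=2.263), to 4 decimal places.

Area at t=0.073: 21.0820

Cross-section at t=0.073: each vertex is (1-t)·p0[i] + t·p1[i].
  v1: (1-0.073)·(2.72,1.65) + 0.073·(2.82,2.8) = (2.7273,1.7339)
  v2: (1-0.073)·(2.1,4.34) + 0.073·(2.38,4.05) = (2.1204,4.3188)
  v3: (1-0.073)·(-1.69,1.52) + 0.073·(-0.71,3.72) = (-1.6185,1.6806)
  v4: (1-0.073)·(-2.62,-0.56) + 0.073·(-0.94,1.41) = (-2.4974,-0.4162)
  v5: (1-0.073)·(-0.72,-2.47) + 0.073·(0.86,0.26) = (-0.6047,-2.2707)
  v6: (1-0.073)·(1.71,-1.97) + 0.073·(2.83,0.17) = (1.7918,-1.8138)
Shoelace sum Σ(x_i·y_{i+1} − x_{i+1}·y_i):
  i=1: 2.7273·4.3188 − 2.1204·1.7339 = +8.1020 (running +8.1020)
  i=2: 2.1204·1.6806 − -1.6185·4.3188 = +10.5535 (running +18.6555)
  i=3: -1.6185·-0.4162 − -2.4974·1.6806 = +4.8707 (running +23.5261)
  i=4: -2.4974·-2.2707 − -0.6047·-0.4162 = +5.4191 (running +28.9453)
  i=5: -0.6047·-1.8138 − 1.7918·-2.2707 = +5.1653 (running +34.1105)
  i=6: 1.7918·1.7339 − 2.7273·-1.8138 = +8.0535 (running +42.1641)
Area = |Σ|/2 = |42.1641|/2 = 21.0820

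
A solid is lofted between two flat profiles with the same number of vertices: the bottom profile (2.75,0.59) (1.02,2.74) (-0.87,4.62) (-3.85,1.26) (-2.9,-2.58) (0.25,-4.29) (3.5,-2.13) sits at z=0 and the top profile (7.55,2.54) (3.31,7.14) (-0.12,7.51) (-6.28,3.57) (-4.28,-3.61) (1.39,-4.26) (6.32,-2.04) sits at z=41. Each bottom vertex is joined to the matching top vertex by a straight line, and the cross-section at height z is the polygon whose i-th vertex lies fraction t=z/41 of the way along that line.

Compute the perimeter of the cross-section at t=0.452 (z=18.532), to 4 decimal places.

Cross-section at t=0.452: each vertex is (1-t)·p0[i] + t·p1[i].
  v1: (1-0.452)·(2.75,0.59) + 0.452·(7.55,2.54) = (4.9196,1.4714)
  v2: (1-0.452)·(1.02,2.74) + 0.452·(3.31,7.14) = (2.0551,4.7288)
  v3: (1-0.452)·(-0.87,4.62) + 0.452·(-0.12,7.51) = (-0.5310,5.9263)
  v4: (1-0.452)·(-3.85,1.26) + 0.452·(-6.28,3.57) = (-4.9484,2.3041)
  v5: (1-0.452)·(-2.9,-2.58) + 0.452·(-4.28,-3.61) = (-3.5238,-3.0456)
  v6: (1-0.452)·(0.25,-4.29) + 0.452·(1.39,-4.26) = (0.7653,-4.2764)
  v7: (1-0.452)·(3.5,-2.13) + 0.452·(6.32,-2.04) = (4.7746,-2.0893)
Perimeter = Σ |v_{i+1} − v_i|:
  edge 1→2: √(-2.8645² + 3.2574²) = 4.3378 (running 4.3378)
  edge 2→3: √(-2.5861² + 1.1975²) = 2.8499 (running 7.1876)
  edge 3→4: √(-4.4174² + -3.6222²) = 5.7125 (running 12.9002)
  edge 4→5: √(1.4246² + -5.3497²) = 5.5361 (running 18.4363)
  edge 5→6: √(4.2890² + -1.2309²) = 4.4622 (running 22.8984)
  edge 6→7: √(4.0094² + 2.1871²) = 4.5671 (running 27.4656)
  edge 7→1: √(0.1450² + 3.5607²) = 3.5637 (running 31.0292)
Perimeter = 31.0292

Perimeter at t=0.452: 31.0292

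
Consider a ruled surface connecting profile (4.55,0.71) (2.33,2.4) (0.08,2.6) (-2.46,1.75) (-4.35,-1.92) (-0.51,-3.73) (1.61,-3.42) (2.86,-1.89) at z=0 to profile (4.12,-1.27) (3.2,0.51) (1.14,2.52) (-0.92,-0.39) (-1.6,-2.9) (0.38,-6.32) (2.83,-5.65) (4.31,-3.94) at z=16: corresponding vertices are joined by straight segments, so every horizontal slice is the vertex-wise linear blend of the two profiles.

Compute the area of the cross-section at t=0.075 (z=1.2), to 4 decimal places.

Cross-section at t=0.075: each vertex is (1-t)·p0[i] + t·p1[i].
  v1: (1-0.075)·(4.55,0.71) + 0.075·(4.12,-1.27) = (4.5178,0.5615)
  v2: (1-0.075)·(2.33,2.4) + 0.075·(3.2,0.51) = (2.3952,2.2583)
  v3: (1-0.075)·(0.08,2.6) + 0.075·(1.14,2.52) = (0.1595,2.5940)
  v4: (1-0.075)·(-2.46,1.75) + 0.075·(-0.92,-0.39) = (-2.3445,1.5895)
  v5: (1-0.075)·(-4.35,-1.92) + 0.075·(-1.6,-2.9) = (-4.1437,-1.9935)
  v6: (1-0.075)·(-0.51,-3.73) + 0.075·(0.38,-6.32) = (-0.4433,-3.9242)
  v7: (1-0.075)·(1.61,-3.42) + 0.075·(2.83,-5.65) = (1.7015,-3.5873)
  v8: (1-0.075)·(2.86,-1.89) + 0.075·(4.31,-3.94) = (2.9688,-2.0438)
Shoelace sum Σ(x_i·y_{i+1} − x_{i+1}·y_i):
  i=1: 4.5178·2.2583 − 2.3952·0.5615 = +8.8573 (running +8.8573)
  i=2: 2.3952·2.5940 − 0.1595·2.2583 = +5.8531 (running +14.7104)
  i=3: 0.1595·1.5895 − -2.3445·2.5940 = +6.3352 (running +21.0455)
  i=4: -2.3445·-1.9935 − -4.1437·1.5895 = +11.2603 (running +32.3058)
  i=5: -4.1437·-3.9242 − -0.4433·-1.9935 = +15.3775 (running +47.6833)
  i=6: -0.4433·-3.5873 − 1.7015·-3.9242 = +8.2672 (running +55.9504)
  i=7: 1.7015·-2.0438 − 2.9688·-3.5873 = +7.1722 (running +63.1226)
  i=8: 2.9688·0.5615 − 4.5178·-2.0438 = +10.9001 (running +74.0227)
Area = |Σ|/2 = |74.0227|/2 = 37.0114

Area at t=0.075: 37.0114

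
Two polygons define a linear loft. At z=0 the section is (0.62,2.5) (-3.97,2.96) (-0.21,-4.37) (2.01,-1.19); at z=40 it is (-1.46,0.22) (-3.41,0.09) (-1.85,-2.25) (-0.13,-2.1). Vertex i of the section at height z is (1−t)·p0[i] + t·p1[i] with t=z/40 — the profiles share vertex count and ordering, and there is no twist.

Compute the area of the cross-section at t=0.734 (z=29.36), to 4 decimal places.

Cross-section at t=0.734: each vertex is (1-t)·p0[i] + t·p1[i].
  v1: (1-0.734)·(0.62,2.5) + 0.734·(-1.46,0.22) = (-0.9067,0.8265)
  v2: (1-0.734)·(-3.97,2.96) + 0.734·(-3.41,0.09) = (-3.5590,0.8534)
  v3: (1-0.734)·(-0.21,-4.37) + 0.734·(-1.85,-2.25) = (-1.4138,-2.8139)
  v4: (1-0.734)·(2.01,-1.19) + 0.734·(-0.13,-2.1) = (0.4392,-1.8579)
Shoelace sum Σ(x_i·y_{i+1} − x_{i+1}·y_i):
  i=1: -0.9067·0.8534 − -3.5590·0.8265 = +2.1676 (running +2.1676)
  i=2: -3.5590·-2.8139 − -1.4138·0.8534 = +11.2212 (running +13.3888)
  i=3: -1.4138·-1.8579 − 0.4392·-2.8139 = +3.8627 (running +17.2514)
  i=4: 0.4392·0.8265 − -0.9067·-1.8579 = -1.3216 (running +15.9298)
Area = |Σ|/2 = |15.9298|/2 = 7.9649

Area at t=0.734: 7.9649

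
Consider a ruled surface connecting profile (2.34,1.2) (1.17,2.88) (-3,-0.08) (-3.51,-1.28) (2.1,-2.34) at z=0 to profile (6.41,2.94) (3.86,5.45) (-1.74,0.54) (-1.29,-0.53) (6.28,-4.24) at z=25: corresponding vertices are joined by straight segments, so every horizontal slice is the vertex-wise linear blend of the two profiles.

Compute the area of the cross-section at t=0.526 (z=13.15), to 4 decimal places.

Cross-section at t=0.526: each vertex is (1-t)·p0[i] + t·p1[i].
  v1: (1-0.526)·(2.34,1.2) + 0.526·(6.41,2.94) = (4.4808,2.1152)
  v2: (1-0.526)·(1.17,2.88) + 0.526·(3.86,5.45) = (2.5849,4.2318)
  v3: (1-0.526)·(-3,-0.08) + 0.526·(-1.74,0.54) = (-2.3372,0.2461)
  v4: (1-0.526)·(-3.51,-1.28) + 0.526·(-1.29,-0.53) = (-2.3423,-0.8855)
  v5: (1-0.526)·(2.1,-2.34) + 0.526·(6.28,-4.24) = (4.2987,-3.3394)
Shoelace sum Σ(x_i·y_{i+1} − x_{i+1}·y_i):
  i=1: 4.4808·4.2318 − 2.5849·2.1152 = +13.4943 (running +13.4943)
  i=2: 2.5849·0.2461 − -2.3372·4.2318 = +10.5270 (running +24.0212)
  i=3: -2.3372·-0.8855 − -2.3423·0.2461 = +2.6461 (running +26.6673)
  i=4: -2.3423·-3.3394 − 4.2987·-0.8855 = +11.6283 (running +38.2956)
  i=5: 4.2987·2.1152 − 4.4808·-3.3394 = +24.0560 (running +62.3516)
Area = |Σ|/2 = |62.3516|/2 = 31.1758

Area at t=0.526: 31.1758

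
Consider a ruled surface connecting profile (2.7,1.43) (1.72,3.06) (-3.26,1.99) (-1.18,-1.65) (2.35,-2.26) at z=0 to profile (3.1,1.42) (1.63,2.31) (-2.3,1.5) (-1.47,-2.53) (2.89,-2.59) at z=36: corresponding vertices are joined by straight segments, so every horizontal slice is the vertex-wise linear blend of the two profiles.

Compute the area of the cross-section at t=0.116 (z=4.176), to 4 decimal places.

Area at t=0.116: 21.5133

Cross-section at t=0.116: each vertex is (1-t)·p0[i] + t·p1[i].
  v1: (1-0.116)·(2.7,1.43) + 0.116·(3.1,1.42) = (2.7464,1.4288)
  v2: (1-0.116)·(1.72,3.06) + 0.116·(1.63,2.31) = (1.7096,2.9730)
  v3: (1-0.116)·(-3.26,1.99) + 0.116·(-2.3,1.5) = (-3.1486,1.9332)
  v4: (1-0.116)·(-1.18,-1.65) + 0.116·(-1.47,-2.53) = (-1.2136,-1.7521)
  v5: (1-0.116)·(2.35,-2.26) + 0.116·(2.89,-2.59) = (2.4126,-2.2983)
Shoelace sum Σ(x_i·y_{i+1} − x_{i+1}·y_i):
  i=1: 2.7464·2.9730 − 1.7096·1.4288 = +5.7224 (running +5.7224)
  i=2: 1.7096·1.9332 − -3.1486·2.9730 = +12.6658 (running +18.3881)
  i=3: -3.1486·-1.7521 − -1.2136·1.9332 = +7.8628 (running +26.2509)
  i=4: -1.2136·-2.2983 − 2.4126·-1.7521 = +7.0164 (running +33.2674)
  i=5: 2.4126·1.4288 − 2.7464·-2.2983 = +9.7593 (running +43.0266)
Area = |Σ|/2 = |43.0266|/2 = 21.5133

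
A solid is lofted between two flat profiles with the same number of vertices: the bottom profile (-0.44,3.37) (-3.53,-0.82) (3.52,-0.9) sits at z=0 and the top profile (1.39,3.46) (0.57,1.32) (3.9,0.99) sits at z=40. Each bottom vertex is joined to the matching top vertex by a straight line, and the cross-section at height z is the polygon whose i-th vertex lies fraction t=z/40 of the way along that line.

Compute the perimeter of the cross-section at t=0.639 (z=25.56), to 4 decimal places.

Cross-section at t=0.639: each vertex is (1-t)·p0[i] + t·p1[i].
  v1: (1-0.639)·(-0.44,3.37) + 0.639·(1.39,3.46) = (0.7294,3.4275)
  v2: (1-0.639)·(-3.53,-0.82) + 0.639·(0.57,1.32) = (-0.9101,0.5475)
  v3: (1-0.639)·(3.52,-0.9) + 0.639·(3.9,0.99) = (3.7628,0.3077)
Perimeter = Σ |v_{i+1} − v_i|:
  edge 1→2: √(-1.6395² + -2.8800²) = 3.3140 (running 3.3140)
  edge 2→3: √(4.6729² + -0.2398²) = 4.6791 (running 7.9931)
  edge 3→1: √(-3.0335² + 3.1198²) = 4.3514 (running 12.3445)
Perimeter = 12.3445

Perimeter at t=0.639: 12.3445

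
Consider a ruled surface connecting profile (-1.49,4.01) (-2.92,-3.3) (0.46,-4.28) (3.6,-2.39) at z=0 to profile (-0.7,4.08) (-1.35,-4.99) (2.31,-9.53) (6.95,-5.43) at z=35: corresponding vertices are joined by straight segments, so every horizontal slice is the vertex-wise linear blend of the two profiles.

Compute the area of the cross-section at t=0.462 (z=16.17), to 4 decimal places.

Cross-section at t=0.462: each vertex is (1-t)·p0[i] + t·p1[i].
  v1: (1-0.462)·(-1.49,4.01) + 0.462·(-0.7,4.08) = (-1.1250,4.0423)
  v2: (1-0.462)·(-2.92,-3.3) + 0.462·(-1.35,-4.99) = (-2.1947,-4.0808)
  v3: (1-0.462)·(0.46,-4.28) + 0.462·(2.31,-9.53) = (1.3147,-6.7055)
  v4: (1-0.462)·(3.6,-2.39) + 0.462·(6.95,-5.43) = (5.1477,-3.7945)
Shoelace sum Σ(x_i·y_{i+1} − x_{i+1}·y_i):
  i=1: -1.1250·-4.0808 − -2.1947·4.0423 = +13.4625 (running +13.4625)
  i=2: -2.1947·-6.7055 − 1.3147·-4.0808 = +20.0813 (running +33.5438)
  i=3: 1.3147·-3.7945 − 5.1477·-6.7055 = +29.5293 (running +63.0731)
  i=4: 5.1477·4.0423 − -1.1250·-3.7945 = +16.5399 (running +79.6130)
Area = |Σ|/2 = |79.6130|/2 = 39.8065

Area at t=0.462: 39.8065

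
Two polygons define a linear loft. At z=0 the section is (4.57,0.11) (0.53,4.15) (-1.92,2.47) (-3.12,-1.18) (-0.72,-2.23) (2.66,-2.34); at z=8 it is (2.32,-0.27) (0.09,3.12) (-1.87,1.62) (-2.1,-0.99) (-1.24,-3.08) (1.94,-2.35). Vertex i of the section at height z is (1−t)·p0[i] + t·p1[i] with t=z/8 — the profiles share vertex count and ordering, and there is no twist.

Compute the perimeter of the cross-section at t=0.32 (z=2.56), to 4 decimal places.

Perimeter at t=0.32: 19.8127

Cross-section at t=0.32: each vertex is (1-t)·p0[i] + t·p1[i].
  v1: (1-0.32)·(4.57,0.11) + 0.32·(2.32,-0.27) = (3.8500,-0.0116)
  v2: (1-0.32)·(0.53,4.15) + 0.32·(0.09,3.12) = (0.3892,3.8204)
  v3: (1-0.32)·(-1.92,2.47) + 0.32·(-1.87,1.62) = (-1.9040,2.1980)
  v4: (1-0.32)·(-3.12,-1.18) + 0.32·(-2.1,-0.99) = (-2.7936,-1.1192)
  v5: (1-0.32)·(-0.72,-2.23) + 0.32·(-1.24,-3.08) = (-0.8864,-2.5020)
  v6: (1-0.32)·(2.66,-2.34) + 0.32·(1.94,-2.35) = (2.4296,-2.3432)
Perimeter = Σ |v_{i+1} − v_i|:
  edge 1→2: √(-3.4608² + 3.8320²) = 5.1635 (running 5.1635)
  edge 2→3: √(-2.2932² + -1.6224²) = 2.8091 (running 7.9725)
  edge 3→4: √(-0.8896² + -3.3172²) = 3.4344 (running 11.4070)
  edge 4→5: √(1.9072² + -1.3828²) = 2.3557 (running 13.7627)
  edge 5→6: √(3.3160² + 0.1588²) = 3.3198 (running 17.0825)
  edge 6→1: √(1.4204² + 2.3316²) = 2.7302 (running 19.8127)
Perimeter = 19.8127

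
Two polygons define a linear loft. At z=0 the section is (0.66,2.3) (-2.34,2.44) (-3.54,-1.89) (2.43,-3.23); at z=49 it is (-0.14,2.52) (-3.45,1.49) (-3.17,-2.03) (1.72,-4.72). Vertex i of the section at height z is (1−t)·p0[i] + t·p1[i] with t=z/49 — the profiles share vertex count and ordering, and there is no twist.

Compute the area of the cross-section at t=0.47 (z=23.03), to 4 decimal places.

Cross-section at t=0.47: each vertex is (1-t)·p0[i] + t·p1[i].
  v1: (1-0.47)·(0.66,2.3) + 0.47·(-0.14,2.52) = (0.2840,2.4034)
  v2: (1-0.47)·(-2.34,2.44) + 0.47·(-3.45,1.49) = (-2.8617,1.9935)
  v3: (1-0.47)·(-3.54,-1.89) + 0.47·(-3.17,-2.03) = (-3.3661,-1.9558)
  v4: (1-0.47)·(2.43,-3.23) + 0.47·(1.72,-4.72) = (2.0963,-3.9303)
Shoelace sum Σ(x_i·y_{i+1} − x_{i+1}·y_i):
  i=1: 0.2840·1.9935 − -2.8617·2.4034 = +7.4440 (running +7.4440)
  i=2: -2.8617·-1.9558 − -3.3661·1.9935 = +12.3072 (running +19.7512)
  i=3: -3.3661·-3.9303 − 2.0963·-1.9558 = +17.3297 (running +37.0809)
  i=4: 2.0963·2.4034 − 0.2840·-3.9303 = +6.1545 (running +43.2354)
Area = |Σ|/2 = |43.2354|/2 = 21.6177

Area at t=0.47: 21.6177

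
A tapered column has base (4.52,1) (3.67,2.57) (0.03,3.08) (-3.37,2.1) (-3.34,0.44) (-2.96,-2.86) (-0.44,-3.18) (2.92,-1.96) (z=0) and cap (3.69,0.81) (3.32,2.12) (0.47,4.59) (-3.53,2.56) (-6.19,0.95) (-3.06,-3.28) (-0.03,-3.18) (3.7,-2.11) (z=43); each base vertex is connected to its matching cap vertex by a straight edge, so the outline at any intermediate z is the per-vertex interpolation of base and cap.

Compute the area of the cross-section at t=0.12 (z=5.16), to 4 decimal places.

Area at t=0.12: 39.6159

Cross-section at t=0.12: each vertex is (1-t)·p0[i] + t·p1[i].
  v1: (1-0.12)·(4.52,1) + 0.12·(3.69,0.81) = (4.4204,0.9772)
  v2: (1-0.12)·(3.67,2.57) + 0.12·(3.32,2.12) = (3.6280,2.5160)
  v3: (1-0.12)·(0.03,3.08) + 0.12·(0.47,4.59) = (0.0828,3.2612)
  v4: (1-0.12)·(-3.37,2.1) + 0.12·(-3.53,2.56) = (-3.3892,2.1552)
  v5: (1-0.12)·(-3.34,0.44) + 0.12·(-6.19,0.95) = (-3.6820,0.5012)
  v6: (1-0.12)·(-2.96,-2.86) + 0.12·(-3.06,-3.28) = (-2.9720,-2.9104)
  v7: (1-0.12)·(-0.44,-3.18) + 0.12·(-0.03,-3.18) = (-0.3908,-3.1800)
  v8: (1-0.12)·(2.92,-1.96) + 0.12·(3.7,-2.11) = (3.0136,-1.9780)
Shoelace sum Σ(x_i·y_{i+1} − x_{i+1}·y_i):
  i=1: 4.4204·2.5160 − 3.6280·0.9772 = +7.5764 (running +7.5764)
  i=2: 3.6280·3.2612 − 0.0828·2.5160 = +11.6233 (running +19.1998)
  i=3: 0.0828·2.1552 − -3.3892·3.2612 = +11.2313 (running +30.4311)
  i=4: -3.3892·0.5012 − -3.6820·2.1552 = +6.2368 (running +36.6678)
  i=5: -3.6820·-2.9104 − -2.9720·0.5012 = +12.2057 (running +48.8735)
  i=6: -2.9720·-3.1800 − -0.3908·-2.9104 = +8.3136 (running +57.1871)
  i=7: -0.3908·-1.9780 − 3.0136·-3.1800 = +10.3563 (running +67.5433)
  i=8: 3.0136·0.9772 − 4.4204·-1.9780 = +11.6884 (running +79.2318)
Area = |Σ|/2 = |79.2318|/2 = 39.6159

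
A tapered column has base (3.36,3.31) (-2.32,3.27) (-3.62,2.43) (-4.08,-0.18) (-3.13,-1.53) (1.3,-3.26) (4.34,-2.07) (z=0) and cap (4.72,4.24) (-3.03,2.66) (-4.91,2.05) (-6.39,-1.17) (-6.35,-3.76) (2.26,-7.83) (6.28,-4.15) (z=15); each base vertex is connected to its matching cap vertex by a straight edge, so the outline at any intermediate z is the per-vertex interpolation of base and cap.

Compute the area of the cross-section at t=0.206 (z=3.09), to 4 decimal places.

Area at t=0.206: 53.5460

Cross-section at t=0.206: each vertex is (1-t)·p0[i] + t·p1[i].
  v1: (1-0.206)·(3.36,3.31) + 0.206·(4.72,4.24) = (3.6402,3.5016)
  v2: (1-0.206)·(-2.32,3.27) + 0.206·(-3.03,2.66) = (-2.4663,3.1443)
  v3: (1-0.206)·(-3.62,2.43) + 0.206·(-4.91,2.05) = (-3.8857,2.3517)
  v4: (1-0.206)·(-4.08,-0.18) + 0.206·(-6.39,-1.17) = (-4.5559,-0.3839)
  v5: (1-0.206)·(-3.13,-1.53) + 0.206·(-6.35,-3.76) = (-3.7933,-1.9894)
  v6: (1-0.206)·(1.3,-3.26) + 0.206·(2.26,-7.83) = (1.4978,-4.2014)
  v7: (1-0.206)·(4.34,-2.07) + 0.206·(6.28,-4.15) = (4.7396,-2.4985)
Shoelace sum Σ(x_i·y_{i+1} − x_{i+1}·y_i):
  i=1: 3.6402·3.1443 − -2.4663·3.5016 = +20.0817 (running +20.0817)
  i=2: -2.4663·2.3517 − -3.8857·3.1443 = +6.4181 (running +26.4998)
  i=3: -3.8857·-0.3839 − -4.5559·2.3517 = +12.2060 (running +38.7058)
  i=4: -4.5559·-1.9894 − -3.7933·-0.3839 = +7.6069 (running +46.3128)
  i=5: -3.7933·-4.2014 − 1.4978·-1.9894 = +18.9169 (running +65.2297)
  i=6: 1.4978·-2.4985 − 4.7396·-4.2014 = +16.1711 (running +81.4008)
  i=7: 4.7396·3.5016 − 3.6402·-2.4985 = +25.6911 (running +107.0919)
Area = |Σ|/2 = |107.0919|/2 = 53.5460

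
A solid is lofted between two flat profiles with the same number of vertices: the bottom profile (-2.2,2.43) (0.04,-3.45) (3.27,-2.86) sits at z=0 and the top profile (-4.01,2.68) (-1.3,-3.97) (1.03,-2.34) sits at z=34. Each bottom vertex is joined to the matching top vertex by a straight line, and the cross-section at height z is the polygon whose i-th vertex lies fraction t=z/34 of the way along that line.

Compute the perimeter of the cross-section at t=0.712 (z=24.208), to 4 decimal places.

Cross-section at t=0.712: each vertex is (1-t)·p0[i] + t·p1[i].
  v1: (1-0.712)·(-2.2,2.43) + 0.712·(-4.01,2.68) = (-3.4887,2.6080)
  v2: (1-0.712)·(0.04,-3.45) + 0.712·(-1.3,-3.97) = (-0.9141,-3.8202)
  v3: (1-0.712)·(3.27,-2.86) + 0.712·(1.03,-2.34) = (1.6751,-2.4898)
Perimeter = Σ |v_{i+1} − v_i|:
  edge 1→2: √(2.5746² + -6.4282²) = 6.9247 (running 6.9247)
  edge 2→3: √(2.5892² + 1.3305²) = 2.9110 (running 9.8357)
  edge 3→1: √(-5.1638² + 5.0978²) = 7.2562 (running 17.0919)
Perimeter = 17.0919

Perimeter at t=0.712: 17.0919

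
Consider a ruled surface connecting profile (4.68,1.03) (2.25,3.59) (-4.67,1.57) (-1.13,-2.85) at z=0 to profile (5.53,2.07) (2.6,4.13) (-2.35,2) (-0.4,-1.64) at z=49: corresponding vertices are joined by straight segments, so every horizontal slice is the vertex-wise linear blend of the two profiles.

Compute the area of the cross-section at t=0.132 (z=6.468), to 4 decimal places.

Area at t=0.132: 29.8423

Cross-section at t=0.132: each vertex is (1-t)·p0[i] + t·p1[i].
  v1: (1-0.132)·(4.68,1.03) + 0.132·(5.53,2.07) = (4.7922,1.1673)
  v2: (1-0.132)·(2.25,3.59) + 0.132·(2.6,4.13) = (2.2962,3.6613)
  v3: (1-0.132)·(-4.67,1.57) + 0.132·(-2.35,2) = (-4.3638,1.6268)
  v4: (1-0.132)·(-1.13,-2.85) + 0.132·(-0.4,-1.64) = (-1.0336,-2.6903)
Shoelace sum Σ(x_i·y_{i+1} − x_{i+1}·y_i):
  i=1: 4.7922·3.6613 − 2.2962·1.1673 = +14.8653 (running +14.8653)
  i=2: 2.2962·1.6268 − -4.3638·3.6613 = +19.7123 (running +34.5776)
  i=3: -4.3638·-2.6903 − -1.0336·1.6268 = +13.4212 (running +47.9988)
  i=4: -1.0336·1.1673 − 4.7922·-2.6903 = +11.6858 (running +59.6846)
Area = |Σ|/2 = |59.6846|/2 = 29.8423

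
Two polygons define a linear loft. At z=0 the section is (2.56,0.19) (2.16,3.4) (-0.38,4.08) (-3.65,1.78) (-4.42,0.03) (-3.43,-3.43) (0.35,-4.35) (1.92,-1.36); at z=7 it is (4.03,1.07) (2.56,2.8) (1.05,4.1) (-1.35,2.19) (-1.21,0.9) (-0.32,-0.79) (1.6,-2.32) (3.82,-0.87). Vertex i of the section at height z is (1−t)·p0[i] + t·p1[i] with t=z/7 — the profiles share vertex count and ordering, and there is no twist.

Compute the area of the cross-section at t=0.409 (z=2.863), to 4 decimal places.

Cross-section at t=0.409: each vertex is (1-t)·p0[i] + t·p1[i].
  v1: (1-0.409)·(2.56,0.19) + 0.409·(4.03,1.07) = (3.1612,0.5499)
  v2: (1-0.409)·(2.16,3.4) + 0.409·(2.56,2.8) = (2.3236,3.1546)
  v3: (1-0.409)·(-0.38,4.08) + 0.409·(1.05,4.1) = (0.2049,4.0882)
  v4: (1-0.409)·(-3.65,1.78) + 0.409·(-1.35,2.19) = (-2.7093,1.9477)
  v5: (1-0.409)·(-4.42,0.03) + 0.409·(-1.21,0.9) = (-3.1071,0.3858)
  v6: (1-0.409)·(-3.43,-3.43) + 0.409·(-0.32,-0.79) = (-2.1580,-2.3502)
  v7: (1-0.409)·(0.35,-4.35) + 0.409·(1.6,-2.32) = (0.8612,-3.5197)
  v8: (1-0.409)·(1.92,-1.36) + 0.409·(3.82,-0.87) = (2.6971,-1.1596)
Shoelace sum Σ(x_i·y_{i+1} − x_{i+1}·y_i):
  i=1: 3.1612·3.1546 − 2.3236·0.5499 = +8.6946 (running +8.6946)
  i=2: 2.3236·4.0882 − 0.2049·3.1546 = +8.8530 (running +17.5476)
  i=3: 0.2049·1.9477 − -2.7093·4.0882 = +11.4751 (running +29.0228)
  i=4: -2.7093·0.3858 − -3.1071·1.9477 = +5.0064 (running +34.0291)
  i=5: -3.1071·-2.3502 − -2.1580·0.3858 = +8.1351 (running +42.1642)
  i=6: -2.1580·-3.5197 − 0.8612·-2.3502 = +9.6198 (running +51.7840)
  i=7: 0.8612·-1.1596 − 2.6971·-3.5197 = +8.4944 (running +60.2783)
  i=8: 2.6971·0.5499 − 3.1612·-1.1596 = +5.1489 (running +65.4272)
Area = |Σ|/2 = |65.4272|/2 = 32.7136

Area at t=0.409: 32.7136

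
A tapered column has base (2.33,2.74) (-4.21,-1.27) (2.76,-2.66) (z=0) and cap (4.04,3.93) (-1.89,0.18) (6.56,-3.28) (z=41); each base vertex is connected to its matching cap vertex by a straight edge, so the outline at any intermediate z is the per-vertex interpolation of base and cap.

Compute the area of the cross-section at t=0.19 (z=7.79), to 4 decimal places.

Cross-section at t=0.19: each vertex is (1-t)·p0[i] + t·p1[i].
  v1: (1-0.19)·(2.33,2.74) + 0.19·(4.04,3.93) = (2.6549,2.9661)
  v2: (1-0.19)·(-4.21,-1.27) + 0.19·(-1.89,0.18) = (-3.7692,-0.9945)
  v3: (1-0.19)·(2.76,-2.66) + 0.19·(6.56,-3.28) = (3.4820,-2.7778)
Shoelace sum Σ(x_i·y_{i+1} − x_{i+1}·y_i):
  i=1: 2.6549·-0.9945 − -3.7692·2.9661 = +8.5395 (running +8.5395)
  i=2: -3.7692·-2.7778 − 3.4820·-0.9945 = +13.9329 (running +22.4725)
  i=3: 3.4820·2.9661 − 2.6549·-2.7778 = +17.7027 (running +40.1752)
Area = |Σ|/2 = |40.1752|/2 = 20.0876

Area at t=0.19: 20.0876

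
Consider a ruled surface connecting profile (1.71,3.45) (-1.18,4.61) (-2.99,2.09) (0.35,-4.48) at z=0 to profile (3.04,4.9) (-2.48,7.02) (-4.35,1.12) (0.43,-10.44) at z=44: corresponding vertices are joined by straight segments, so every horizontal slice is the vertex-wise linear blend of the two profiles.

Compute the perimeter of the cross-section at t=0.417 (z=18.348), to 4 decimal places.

Perimeter at t=0.417: 29.3034

Cross-section at t=0.417: each vertex is (1-t)·p0[i] + t·p1[i].
  v1: (1-0.417)·(1.71,3.45) + 0.417·(3.04,4.9) = (2.2646,4.0547)
  v2: (1-0.417)·(-1.18,4.61) + 0.417·(-2.48,7.02) = (-1.7221,5.6150)
  v3: (1-0.417)·(-2.99,2.09) + 0.417·(-4.35,1.12) = (-3.5571,1.6855)
  v4: (1-0.417)·(0.35,-4.48) + 0.417·(0.43,-10.44) = (0.3834,-6.9653)
Perimeter = Σ |v_{i+1} − v_i|:
  edge 1→2: √(-3.9867² + 1.5603²) = 4.2812 (running 4.2812)
  edge 2→3: √(-1.8350² + -3.9295²) = 4.3368 (running 8.6180)
  edge 3→4: √(3.9405² + -8.6508²) = 9.5060 (running 18.1240)
  edge 4→1: √(1.8812² + 11.0200²) = 11.1794 (running 29.3034)
Perimeter = 29.3034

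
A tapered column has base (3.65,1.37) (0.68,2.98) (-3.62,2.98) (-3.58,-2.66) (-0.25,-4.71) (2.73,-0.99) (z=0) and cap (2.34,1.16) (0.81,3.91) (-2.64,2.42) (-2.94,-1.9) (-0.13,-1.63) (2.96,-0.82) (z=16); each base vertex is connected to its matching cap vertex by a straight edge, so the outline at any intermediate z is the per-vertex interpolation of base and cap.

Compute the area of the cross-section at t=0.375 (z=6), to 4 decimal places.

Cross-section at t=0.375: each vertex is (1-t)·p0[i] + t·p1[i].
  v1: (1-0.375)·(3.65,1.37) + 0.375·(2.34,1.16) = (3.1587,1.2913)
  v2: (1-0.375)·(0.68,2.98) + 0.375·(0.81,3.91) = (0.7288,3.3288)
  v3: (1-0.375)·(-3.62,2.98) + 0.375·(-2.64,2.42) = (-3.2525,2.7700)
  v4: (1-0.375)·(-3.58,-2.66) + 0.375·(-2.94,-1.9) = (-3.3400,-2.3750)
  v5: (1-0.375)·(-0.25,-4.71) + 0.375·(-0.13,-1.63) = (-0.2050,-3.5550)
  v6: (1-0.375)·(2.73,-0.99) + 0.375·(2.96,-0.82) = (2.8163,-0.9263)
Shoelace sum Σ(x_i·y_{i+1} − x_{i+1}·y_i):
  i=1: 3.1587·3.3288 − 0.7288·1.2913 = +9.5737 (running +9.5737)
  i=2: 0.7288·2.7700 − -3.2525·3.3288 = +12.8454 (running +22.4191)
  i=3: -3.2525·-2.3750 − -3.3400·2.7700 = +16.9765 (running +39.3956)
  i=4: -3.3400·-3.5550 − -0.2050·-2.3750 = +11.3868 (running +50.7824)
  i=5: -0.2050·-0.9263 − 2.8163·-3.5550 = +10.2017 (running +60.9841)
  i=6: 2.8163·1.2913 − 3.1587·-0.9263 = +6.5623 (running +67.5463)
Area = |Σ|/2 = |67.5463|/2 = 33.7732

Area at t=0.375: 33.7732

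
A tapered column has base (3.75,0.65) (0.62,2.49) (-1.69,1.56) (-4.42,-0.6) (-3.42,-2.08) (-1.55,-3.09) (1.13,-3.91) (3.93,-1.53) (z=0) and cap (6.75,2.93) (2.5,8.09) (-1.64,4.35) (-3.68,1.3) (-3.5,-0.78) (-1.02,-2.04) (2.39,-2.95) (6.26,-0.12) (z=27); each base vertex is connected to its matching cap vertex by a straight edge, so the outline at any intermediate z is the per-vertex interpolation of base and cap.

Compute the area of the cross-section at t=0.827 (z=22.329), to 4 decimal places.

Area at t=0.827: 64.4215

Cross-section at t=0.827: each vertex is (1-t)·p0[i] + t·p1[i].
  v1: (1-0.827)·(3.75,0.65) + 0.827·(6.75,2.93) = (6.2310,2.5356)
  v2: (1-0.827)·(0.62,2.49) + 0.827·(2.5,8.09) = (2.1748,7.1212)
  v3: (1-0.827)·(-1.69,1.56) + 0.827·(-1.64,4.35) = (-1.6486,3.8673)
  v4: (1-0.827)·(-4.42,-0.6) + 0.827·(-3.68,1.3) = (-3.8080,0.9713)
  v5: (1-0.827)·(-3.42,-2.08) + 0.827·(-3.5,-0.78) = (-3.4862,-1.0049)
  v6: (1-0.827)·(-1.55,-3.09) + 0.827·(-1.02,-2.04) = (-1.1117,-2.2216)
  v7: (1-0.827)·(1.13,-3.91) + 0.827·(2.39,-2.95) = (2.1720,-3.1161)
  v8: (1-0.827)·(3.93,-1.53) + 0.827·(6.26,-0.12) = (5.8569,-0.3639)
Shoelace sum Σ(x_i·y_{i+1} − x_{i+1}·y_i):
  i=1: 6.2310·7.1212 − 2.1748·2.5356 = +38.8580 (running +38.8580)
  i=2: 2.1748·3.8673 − -1.6486·7.1212 = +20.1509 (running +59.0088)
  i=3: -1.6486·0.9713 − -3.8080·3.8673 = +13.1255 (running +72.1344)
  i=4: -3.8080·-1.0049 − -3.4862·0.9713 = +7.2128 (running +79.3472)
  i=5: -3.4862·-2.2216 − -1.1117·-1.0049 = +6.6279 (running +85.9751)
  i=6: -1.1117·-3.1161 − 2.1720·-2.2216 = +8.2896 (running +94.2646)
  i=7: 2.1720·-0.3639 − 5.8569·-3.1161 = +17.4601 (running +111.7248)
  i=8: 5.8569·2.5356 − 6.2310·-0.3639 = +17.1182 (running +128.8430)
Area = |Σ|/2 = |128.8430|/2 = 64.4215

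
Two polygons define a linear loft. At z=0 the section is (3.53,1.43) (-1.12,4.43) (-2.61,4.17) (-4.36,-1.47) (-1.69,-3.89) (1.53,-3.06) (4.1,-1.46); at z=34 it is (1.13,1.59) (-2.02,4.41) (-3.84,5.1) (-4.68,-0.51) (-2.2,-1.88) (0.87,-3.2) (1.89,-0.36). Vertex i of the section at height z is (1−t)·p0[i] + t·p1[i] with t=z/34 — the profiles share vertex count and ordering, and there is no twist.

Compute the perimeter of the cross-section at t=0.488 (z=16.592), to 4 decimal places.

Cross-section at t=0.488: each vertex is (1-t)·p0[i] + t·p1[i].
  v1: (1-0.488)·(3.53,1.43) + 0.488·(1.13,1.59) = (2.3588,1.5081)
  v2: (1-0.488)·(-1.12,4.43) + 0.488·(-2.02,4.41) = (-1.5592,4.4202)
  v3: (1-0.488)·(-2.61,4.17) + 0.488·(-3.84,5.1) = (-3.2102,4.6238)
  v4: (1-0.488)·(-4.36,-1.47) + 0.488·(-4.68,-0.51) = (-4.5162,-1.0015)
  v5: (1-0.488)·(-1.69,-3.89) + 0.488·(-2.2,-1.88) = (-1.9389,-2.9091)
  v6: (1-0.488)·(1.53,-3.06) + 0.488·(0.87,-3.2) = (1.2079,-3.1283)
  v7: (1-0.488)·(4.1,-1.46) + 0.488·(1.89,-0.36) = (3.0215,-0.9232)
Perimeter = Σ |v_{i+1} − v_i|:
  edge 1→2: √(-3.9180² + 2.9122²) = 4.8817 (running 4.8817)
  edge 2→3: √(-1.6510² + 0.2036²) = 1.6635 (running 6.5453)
  edge 3→4: √(-1.3059² + -5.6254²) = 5.7750 (running 12.3202)
  edge 4→5: √(2.5773² + -1.9076²) = 3.2064 (running 15.5267)
  edge 5→6: √(3.1468² + -0.2192²) = 3.1544 (running 18.6811)
  edge 6→7: √(1.8136² + 2.2051²) = 2.8551 (running 21.5362)
  edge 7→1: √(-0.6627² + 2.4313²) = 2.5200 (running 24.0562)
Perimeter = 24.0562

Perimeter at t=0.488: 24.0562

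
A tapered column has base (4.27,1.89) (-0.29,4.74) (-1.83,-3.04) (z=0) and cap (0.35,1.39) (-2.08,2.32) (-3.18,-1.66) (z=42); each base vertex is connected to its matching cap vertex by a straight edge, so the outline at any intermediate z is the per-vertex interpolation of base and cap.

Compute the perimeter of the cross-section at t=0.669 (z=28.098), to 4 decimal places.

Perimeter at t=0.669: 14.6043

Cross-section at t=0.669: each vertex is (1-t)·p0[i] + t·p1[i].
  v1: (1-0.669)·(4.27,1.89) + 0.669·(0.35,1.39) = (1.6475,1.5555)
  v2: (1-0.669)·(-0.29,4.74) + 0.669·(-2.08,2.32) = (-1.4875,3.1210)
  v3: (1-0.669)·(-1.83,-3.04) + 0.669·(-3.18,-1.66) = (-2.7332,-2.1168)
Perimeter = Σ |v_{i+1} − v_i|:
  edge 1→2: √(-3.1350² + 1.5655²) = 3.5042 (running 3.5042)
  edge 2→3: √(-1.2456² + -5.2378²) = 5.3839 (running 8.8881)
  edge 3→1: √(4.3807² + 3.6723²) = 5.7163 (running 14.6043)
Perimeter = 14.6043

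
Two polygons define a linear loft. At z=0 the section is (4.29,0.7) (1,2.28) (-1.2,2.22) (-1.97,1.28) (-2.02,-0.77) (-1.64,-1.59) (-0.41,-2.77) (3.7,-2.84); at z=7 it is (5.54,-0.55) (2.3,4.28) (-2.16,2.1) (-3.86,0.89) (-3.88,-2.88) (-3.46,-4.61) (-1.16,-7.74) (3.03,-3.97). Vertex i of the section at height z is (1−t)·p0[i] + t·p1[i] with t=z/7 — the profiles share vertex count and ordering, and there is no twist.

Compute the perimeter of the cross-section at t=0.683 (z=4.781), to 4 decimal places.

Perimeter at t=0.683: 27.5799

Cross-section at t=0.683: each vertex is (1-t)·p0[i] + t·p1[i].
  v1: (1-0.683)·(4.29,0.7) + 0.683·(5.54,-0.55) = (5.1438,-0.1538)
  v2: (1-0.683)·(1,2.28) + 0.683·(2.3,4.28) = (1.8879,3.6460)
  v3: (1-0.683)·(-1.2,2.22) + 0.683·(-2.16,2.1) = (-1.8557,2.1380)
  v4: (1-0.683)·(-1.97,1.28) + 0.683·(-3.86,0.89) = (-3.2609,1.0136)
  v5: (1-0.683)·(-2.02,-0.77) + 0.683·(-3.88,-2.88) = (-3.2904,-2.2111)
  v6: (1-0.683)·(-1.64,-1.59) + 0.683·(-3.46,-4.61) = (-2.8831,-3.6527)
  v7: (1-0.683)·(-0.41,-2.77) + 0.683·(-1.16,-7.74) = (-0.9223,-6.1645)
  v8: (1-0.683)·(3.7,-2.84) + 0.683·(3.03,-3.97) = (3.2424,-3.6118)
Perimeter = Σ |v_{i+1} − v_i|:
  edge 1→2: √(-3.2559² + 3.7997²) = 5.0039 (running 5.0039)
  edge 2→3: √(-3.7436² + -1.5080²) = 4.0359 (running 9.0397)
  edge 3→4: √(-1.4052² + -1.1244²) = 1.7997 (running 10.8394)
  edge 4→5: √(-0.0295² + -3.2248²) = 3.2249 (running 14.0643)
  edge 5→6: √(0.4073² + -1.4415²) = 1.4980 (running 15.5623)
  edge 6→7: √(1.9608² + -2.5118²) = 3.1866 (running 18.7489)
  edge 7→8: √(4.1646² + 2.5527²) = 4.8847 (running 23.6336)
  edge 8→1: √(1.9014² + 3.4580²) = 3.9463 (running 27.5799)
Perimeter = 27.5799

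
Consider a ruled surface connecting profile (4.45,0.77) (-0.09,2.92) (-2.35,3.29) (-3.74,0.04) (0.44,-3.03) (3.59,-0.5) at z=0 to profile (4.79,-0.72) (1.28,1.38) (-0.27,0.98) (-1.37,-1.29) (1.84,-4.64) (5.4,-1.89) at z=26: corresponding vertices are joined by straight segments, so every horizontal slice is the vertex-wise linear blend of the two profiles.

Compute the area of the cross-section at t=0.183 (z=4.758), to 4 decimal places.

Cross-section at t=0.183: each vertex is (1-t)·p0[i] + t·p1[i].
  v1: (1-0.183)·(4.45,0.77) + 0.183·(4.79,-0.72) = (4.5122,0.4973)
  v2: (1-0.183)·(-0.09,2.92) + 0.183·(1.28,1.38) = (0.1607,2.6382)
  v3: (1-0.183)·(-2.35,3.29) + 0.183·(-0.27,0.98) = (-1.9694,2.8673)
  v4: (1-0.183)·(-3.74,0.04) + 0.183·(-1.37,-1.29) = (-3.3063,-0.2034)
  v5: (1-0.183)·(0.44,-3.03) + 0.183·(1.84,-4.64) = (0.6962,-3.3246)
  v6: (1-0.183)·(3.59,-0.5) + 0.183·(5.4,-1.89) = (3.9212,-0.7544)
Shoelace sum Σ(x_i·y_{i+1} − x_{i+1}·y_i):
  i=1: 4.5122·2.6382 − 0.1607·0.4973 = +11.8241 (running +11.8241)
  i=2: 0.1607·2.8673 − -1.9694·2.6382 = +5.6563 (running +17.4804)
  i=3: -1.9694·-0.2034 − -3.3063·2.8673 = +9.8806 (running +27.3610)
  i=4: -3.3063·-3.3246 − 0.6962·-0.2034 = +11.1338 (running +38.4948)
  i=5: 0.6962·-0.7544 − 3.9212·-3.3246 = +12.5114 (running +51.0063)
  i=6: 3.9212·0.4973 − 4.5122·-0.7544 = +5.3540 (running +56.3603)
Area = |Σ|/2 = |56.3603|/2 = 28.1801

Area at t=0.183: 28.1801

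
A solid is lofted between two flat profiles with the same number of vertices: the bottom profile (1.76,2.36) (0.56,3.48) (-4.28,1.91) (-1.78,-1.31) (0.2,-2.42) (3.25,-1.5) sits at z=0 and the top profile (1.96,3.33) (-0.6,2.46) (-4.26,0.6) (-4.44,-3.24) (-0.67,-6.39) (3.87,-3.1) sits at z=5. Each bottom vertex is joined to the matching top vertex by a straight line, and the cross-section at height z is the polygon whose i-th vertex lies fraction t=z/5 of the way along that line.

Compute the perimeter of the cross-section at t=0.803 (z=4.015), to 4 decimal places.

Cross-section at t=0.803: each vertex is (1-t)·p0[i] + t·p1[i].
  v1: (1-0.803)·(1.76,2.36) + 0.803·(1.96,3.33) = (1.9206,3.1389)
  v2: (1-0.803)·(0.56,3.48) + 0.803·(-0.6,2.46) = (-0.3715,2.6609)
  v3: (1-0.803)·(-4.28,1.91) + 0.803·(-4.26,0.6) = (-4.2639,0.8581)
  v4: (1-0.803)·(-1.78,-1.31) + 0.803·(-4.44,-3.24) = (-3.9160,-2.8598)
  v5: (1-0.803)·(0.2,-2.42) + 0.803·(-0.67,-6.39) = (-0.4986,-5.6079)
  v6: (1-0.803)·(3.25,-1.5) + 0.803·(3.87,-3.1) = (3.7479,-2.7848)
Perimeter = Σ |v_{i+1} − v_i|:
  edge 1→2: √(-2.2921² + -0.4780²) = 2.3414 (running 2.3414)
  edge 2→3: √(-3.8925² + -1.8029²) = 4.2897 (running 6.6311)
  edge 3→4: √(0.3480² + -3.7179²) = 3.7341 (running 10.3652)
  edge 4→5: √(3.4174² + -2.7481²) = 4.3853 (running 14.7505)
  edge 5→6: √(4.2465² + 2.8231²) = 5.0993 (running 19.8497)
  edge 6→1: √(-1.8273² + 5.9237²) = 6.1991 (running 26.0489)
Perimeter = 26.0489

Perimeter at t=0.803: 26.0489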